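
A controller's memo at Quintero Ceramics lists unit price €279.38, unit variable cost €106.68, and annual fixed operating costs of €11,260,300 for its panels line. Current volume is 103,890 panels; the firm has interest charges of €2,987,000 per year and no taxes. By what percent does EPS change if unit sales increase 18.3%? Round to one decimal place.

Total contribution margin = 103,890 × €172.70 = €17,941,803.00.
Operating income = contribution − fixed costs = €17,941,803.00 − €11,260,300 = €6,681,503.00.
After interest of €2,987,000.00, pre-tax earnings = €3,694,503.00.
Degree of combined leverage = contribution ÷ (EBIT − I) = €17,941,803.00 ÷ €3,694,503.00 = 4.8564.
EPS therefore changes by 4.8564 × (+18.3%) = +88.9%.

+88.9%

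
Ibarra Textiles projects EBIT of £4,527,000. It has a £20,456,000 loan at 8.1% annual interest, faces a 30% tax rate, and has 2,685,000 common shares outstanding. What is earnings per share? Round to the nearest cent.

£0.75

Interest = £1,656,936.00, so EBT = £4,527,000 − £1,656,936.00 = £2,870,064.00.
Net income = £2,870,064.00 × (1 − 0.30) = £2,009,044.80.
Per share: £2,009,044.80 / 2,685,000 shares = £0.75.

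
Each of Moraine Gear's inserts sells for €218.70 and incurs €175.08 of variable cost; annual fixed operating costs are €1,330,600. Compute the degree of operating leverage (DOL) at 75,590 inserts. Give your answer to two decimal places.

1.68

At 75,590 units, contribution = 75,590 × €43.62 = €3,297,235.80.
Operating income = contribution − fixed costs = €3,297,235.80 − €1,330,600 = €1,966,635.80.
So DOL = total CM / EBIT = €3,297,235.80 / €1,966,635.80 = 1.6766.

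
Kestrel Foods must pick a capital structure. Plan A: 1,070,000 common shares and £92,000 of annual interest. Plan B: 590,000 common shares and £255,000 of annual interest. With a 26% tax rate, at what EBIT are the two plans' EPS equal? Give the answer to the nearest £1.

At indifference, (EBIT − 92,000)(1 − t)/1,070,000 = (EBIT − 255,000)(1 − t)/590,000.
The (1 − t) factor cancels: (EBIT − 92,000) × 590,000 = (EBIT − 255,000) × 1,070,000.
Solving, EBIT = (255,000·1,070,000 − 92,000·590,000) / (1,070,000 − 590,000) = 218,570,000,000 / 480,000 = 455,354.17.

£455,354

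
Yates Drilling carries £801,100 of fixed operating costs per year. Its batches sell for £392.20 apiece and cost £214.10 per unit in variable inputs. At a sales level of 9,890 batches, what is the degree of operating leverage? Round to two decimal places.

Contribution at this volume is 9,890 × £178.10 = £1,761,409.00.
EBIT = £1,761,409.00 − £801,100 = £960,309.00.
DOL = contribution ÷ EBIT = £1,761,409.00 ÷ £960,309.00 = 1.8342.

1.83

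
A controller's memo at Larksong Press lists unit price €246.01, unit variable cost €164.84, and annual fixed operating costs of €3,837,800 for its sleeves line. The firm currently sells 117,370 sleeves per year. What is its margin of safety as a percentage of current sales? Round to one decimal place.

59.7%

Each unit contributes €246.01 − €164.84 = €81.17. Break-even units = €3,837,800 ÷ €81.17 = 47,281.02; break-even revenue = 47,281.02 × €246.01 = €11,631,602.54.
Current sales = 117,370 × €246.01 = €28,874,193.70.
Margin of safety = (€28,874,193.70 − €11,631,602.54) ÷ €28,874,193.70 = 59.7%.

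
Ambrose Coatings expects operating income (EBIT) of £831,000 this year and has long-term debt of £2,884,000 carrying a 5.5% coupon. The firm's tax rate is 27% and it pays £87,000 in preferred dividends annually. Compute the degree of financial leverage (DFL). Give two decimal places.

Annual interest charges come to £158,620.00.
Preferred dividends grossed up pre-tax: £87,000 / (1 − 0.27) = £119,178.08.
DFL = EBIT ÷ [EBIT − I − D_p/(1−t)] = £831,000 ÷ [£831,000 − £158,620.00 − £119,178.08] = £831,000 ÷ £553,201.92 = 1.5022.

1.50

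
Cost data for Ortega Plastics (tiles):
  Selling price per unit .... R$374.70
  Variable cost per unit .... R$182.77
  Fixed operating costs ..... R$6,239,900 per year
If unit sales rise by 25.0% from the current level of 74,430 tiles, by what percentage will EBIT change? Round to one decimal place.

At 74,430 units, contribution = 74,430 × R$191.93 = R$14,285,349.90.
EBIT = R$14,285,349.90 − R$6,239,900 = R$8,045,449.90.
So DOL = total CM / EBIT = R$14,285,349.90 / R$8,045,449.90 = 1.7756.
Operating income changes by 1.7756 × +25.0% = +44.4%.

+44.4%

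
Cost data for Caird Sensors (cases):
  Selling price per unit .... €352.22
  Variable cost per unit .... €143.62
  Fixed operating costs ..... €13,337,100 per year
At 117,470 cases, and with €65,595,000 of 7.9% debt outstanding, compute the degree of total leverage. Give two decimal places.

At 117,470 units, contribution = 117,470 × €208.60 = €24,504,242.00.
EBIT = €24,504,242.00 − €13,337,100 = €11,167,142.00. Interest = €5,182,005.00, so EBIT − I = €5,985,137.00.
Degree of total leverage = total CM / (EBIT − interest) = €24,504,242.00 / €5,985,137.00 = 4.0942.

4.09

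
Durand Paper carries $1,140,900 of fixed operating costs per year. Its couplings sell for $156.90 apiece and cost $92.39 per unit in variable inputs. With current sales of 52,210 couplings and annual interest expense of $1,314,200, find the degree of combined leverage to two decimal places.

3.69

Total contribution margin = 52,210 × $64.51 = $3,368,067.10.
Subtracting fixed costs: EBIT = $3,368,067.10 − $1,140,900 = $2,227,167.10. Interest = $1,314,200.00, so EBIT − I = $912,967.10.
Degree of total leverage = total CM / (EBIT − interest) = $3,368,067.10 / $912,967.10 = 3.6891.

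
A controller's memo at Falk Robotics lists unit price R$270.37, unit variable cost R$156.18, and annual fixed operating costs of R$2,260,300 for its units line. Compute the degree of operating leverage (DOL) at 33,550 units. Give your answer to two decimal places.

Contribution at this volume is 33,550 × R$114.19 = R$3,831,074.50.
EBIT = R$3,831,074.50 − R$2,260,300 = R$1,570,774.50.
So DOL = total CM / EBIT = R$3,831,074.50 / R$1,570,774.50 = 2.4390.

2.44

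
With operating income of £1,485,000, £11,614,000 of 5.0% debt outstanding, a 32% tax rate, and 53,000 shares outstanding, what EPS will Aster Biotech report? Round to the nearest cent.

Pre-tax income = £1,485,000 − £580,700.00 = £904,300.00.
After tax at 32%: net income = £904,300.00 × 0.68 = £614,924.00.
EPS = £614,924.00 ÷ 53,000 = £11.60.

£11.60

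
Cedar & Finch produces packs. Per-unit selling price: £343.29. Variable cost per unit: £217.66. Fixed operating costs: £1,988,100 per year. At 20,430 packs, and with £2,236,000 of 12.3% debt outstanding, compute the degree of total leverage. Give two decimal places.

8.46

Contribution at this volume is 20,430 × £125.63 = £2,566,620.90.
Operating income = contribution − fixed costs = £2,566,620.90 − £1,988,100 = £578,520.90. Interest = £275,028.00, so EBIT − I = £303,492.90.
Degree of total leverage = total CM / (EBIT − interest) = £2,566,620.90 / £303,492.90 = 8.4569.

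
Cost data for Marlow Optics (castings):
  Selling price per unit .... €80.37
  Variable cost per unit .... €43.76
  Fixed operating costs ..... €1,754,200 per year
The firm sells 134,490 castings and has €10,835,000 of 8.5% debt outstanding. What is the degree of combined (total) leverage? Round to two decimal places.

At 134,490 units, contribution = 134,490 × €36.61 = €4,923,678.90.
Operating income = contribution − fixed costs = €4,923,678.90 − €1,754,200 = €3,169,478.90. Interest = €920,975.00.
DOL = €4,923,678.90 ÷ €3,169,478.90 = 1.5535; DFL = €3,169,478.90 ÷ €2,248,503.90 = 1.4096.
Combined leverage = 1.5535 × 1.4096 = 2.1898.

2.19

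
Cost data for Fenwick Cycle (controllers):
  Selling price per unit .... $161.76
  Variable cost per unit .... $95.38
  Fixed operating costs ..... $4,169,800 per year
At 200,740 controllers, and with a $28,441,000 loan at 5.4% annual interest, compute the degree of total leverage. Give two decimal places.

1.75

Total contribution margin = 200,740 × $66.38 = $13,325,121.20.
Operating income = contribution − fixed costs = $13,325,121.20 − $4,169,800 = $9,155,321.20. Interest = $1,535,814.00.
DOL = $13,325,121.20 ÷ $9,155,321.20 = 1.4555; DFL = $9,155,321.20 ÷ $7,619,507.20 = 1.2016.
DCL = DOL × DFL = 1.4555 × 1.2016 = 1.7489.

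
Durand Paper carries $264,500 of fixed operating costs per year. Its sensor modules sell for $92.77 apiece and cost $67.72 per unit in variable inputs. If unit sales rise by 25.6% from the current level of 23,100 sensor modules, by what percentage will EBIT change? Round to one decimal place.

+47.2%

Total contribution margin = 23,100 × $25.05 = $578,655.00.
Operating income = contribution − fixed costs = $578,655.00 − $264,500 = $314,155.00.
So DOL = total CM / EBIT = $578,655.00 / $314,155.00 = 1.8419.
Operating income changes by 1.8419 × +25.6% = +47.2%.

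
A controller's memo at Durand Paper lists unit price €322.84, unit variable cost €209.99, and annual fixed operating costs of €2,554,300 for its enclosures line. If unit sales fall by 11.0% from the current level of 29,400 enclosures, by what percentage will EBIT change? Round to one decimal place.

At 29,400 units, contribution = 29,400 × €112.85 = €3,317,790.00.
Operating income = contribution − fixed costs = €3,317,790.00 − €2,554,300 = €763,490.00.
So DOL = total CM / EBIT = €3,317,790.00 / €763,490.00 = 4.3456.
So EBIT moves 4.3456 × (-11.0%) = -47.8%.

-47.8%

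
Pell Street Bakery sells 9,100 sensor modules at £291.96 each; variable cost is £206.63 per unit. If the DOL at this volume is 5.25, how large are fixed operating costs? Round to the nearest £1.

£628,598

Total contribution margin = 9,100 × £85.33 = £776,503.00.
DOL = contribution / EBIT, so EBIT = £776,503.00 / 5.25 = £147,905.33.
Fixed costs = CM − EBIT = £776,503.00 − £147,905.33 = £628,598.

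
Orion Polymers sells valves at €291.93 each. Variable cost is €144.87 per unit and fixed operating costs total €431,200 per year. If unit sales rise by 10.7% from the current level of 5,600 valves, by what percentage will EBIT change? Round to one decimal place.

+22.5%

At 5,600 units, contribution = 5,600 × €147.06 = €823,536.00.
Subtracting fixed costs: EBIT = €823,536.00 − €431,200 = €392,336.00.
So DOL = total CM / EBIT = €823,536.00 / €392,336.00 = 2.0991.
Operating income changes by 2.0991 × +10.7% = +22.5%.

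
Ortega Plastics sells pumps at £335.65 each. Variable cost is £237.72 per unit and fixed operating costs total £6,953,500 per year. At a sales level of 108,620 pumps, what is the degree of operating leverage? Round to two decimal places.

Total contribution margin = 108,620 × £97.93 = £10,637,156.60.
Subtracting fixed costs: EBIT = £10,637,156.60 − £6,953,500 = £3,683,656.60.
DOL = contribution ÷ EBIT = £10,637,156.60 ÷ £3,683,656.60 = 2.8877.

2.89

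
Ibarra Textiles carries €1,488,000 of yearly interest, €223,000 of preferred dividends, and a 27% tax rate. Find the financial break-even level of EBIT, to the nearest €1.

€1,793,479

Grossing the preferred dividend up to pre-tax terms: €223,000 / (1 − 0.27) = €305,479.45.
EPS = 0 when EBIT covers interest plus the pre-tax preferred burden: €1,488,000 + €305,479.45 = €1,793,479.45.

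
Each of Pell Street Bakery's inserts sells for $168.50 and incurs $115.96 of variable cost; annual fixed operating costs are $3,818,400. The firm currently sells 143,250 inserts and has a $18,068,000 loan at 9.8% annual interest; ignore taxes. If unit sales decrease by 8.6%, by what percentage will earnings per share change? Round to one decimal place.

Total contribution margin = 143,250 × $52.54 = $7,526,355.00.
EBIT = $7,526,355.00 − $3,818,400 = $3,707,955.00.
Interest = $1,770,664.00, so EBIT − I = $1,937,291.00.
Degree of combined leverage = contribution ÷ (EBIT − I) = $7,526,355.00 ÷ $1,937,291.00 = 3.8850.
EPS therefore changes by 3.8850 × (-8.6%) = -33.4%.

-33.4%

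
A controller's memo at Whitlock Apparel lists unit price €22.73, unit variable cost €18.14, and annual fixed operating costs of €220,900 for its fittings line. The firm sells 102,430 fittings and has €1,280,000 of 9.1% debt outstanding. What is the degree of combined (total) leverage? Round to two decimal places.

Total contribution margin = 102,430 × €4.59 = €470,153.70.
Operating income = contribution − fixed costs = €470,153.70 − €220,900 = €249,253.70. Interest = €116,480.00.
DOL = €470,153.70 ÷ €249,253.70 = 1.8862; DFL = €249,253.70 ÷ €132,773.70 = 1.8773.
DCL = DOL × DFL = 1.8862 × 1.8773 = 3.5410.

3.54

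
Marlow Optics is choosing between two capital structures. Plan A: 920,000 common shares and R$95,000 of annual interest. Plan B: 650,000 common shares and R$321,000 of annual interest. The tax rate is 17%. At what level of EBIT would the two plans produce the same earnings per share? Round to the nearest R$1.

R$865,074

Set EPS_A = EPS_B: (EBIT − R$95,000)(1 − 0.17) ÷ 920,000 = (EBIT − R$321,000)(1 − 0.17) ÷ 650,000.
The (1 − t) factor cancels: (EBIT − 95,000) × 650,000 = (EBIT − 321,000) × 920,000.
Solving, EBIT = (321,000·920,000 − 95,000·650,000) / (920,000 − 650,000) = 233,570,000,000 / 270,000 = 865,074.07.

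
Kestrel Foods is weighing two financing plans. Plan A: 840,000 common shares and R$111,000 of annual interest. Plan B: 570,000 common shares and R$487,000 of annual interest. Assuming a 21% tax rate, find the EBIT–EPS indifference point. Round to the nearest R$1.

At indifference, (EBIT − 111,000)(1 − t)/840,000 = (EBIT − 487,000)(1 − t)/570,000.
Cancelling (1 − t) and cross-multiplying: 570,000·(EBIT − 111,000) = 840,000·(EBIT − 487,000).
EBIT × (840,000 − 570,000) = 487,000 × 840,000 − 111,000 × 570,000 = 345,810,000,000, so EBIT = 345,810,000,000 ÷ 270,000 = 1,280,777.78.

R$1,280,778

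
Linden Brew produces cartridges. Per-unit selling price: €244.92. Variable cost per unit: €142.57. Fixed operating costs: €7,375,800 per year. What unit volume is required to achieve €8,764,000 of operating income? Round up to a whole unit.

157,693 cartridges

Each unit contributes €244.92 − €142.57 = €102.35.
Units = (FC + target) / CM = (€7,375,800 + €8,764,000) / €102.35 = 157,692.23, so 157,693 cartridges.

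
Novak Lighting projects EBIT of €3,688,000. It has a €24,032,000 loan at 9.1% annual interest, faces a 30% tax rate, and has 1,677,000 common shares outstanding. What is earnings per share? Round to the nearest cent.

€0.63

Interest = €2,186,912.00, so EBT = €3,688,000 − €2,186,912.00 = €1,501,088.00.
Net income = €1,501,088.00 × (1 − 0.30) = €1,050,761.60.
Per share: €1,050,761.60 / 1,677,000 shares = €0.63.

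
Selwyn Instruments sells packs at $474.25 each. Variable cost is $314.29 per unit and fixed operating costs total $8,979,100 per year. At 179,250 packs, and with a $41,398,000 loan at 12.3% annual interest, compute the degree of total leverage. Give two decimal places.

Contribution at this volume is 179,250 × $159.96 = $28,672,830.00.
Operating income = contribution − fixed costs = $28,672,830.00 − $8,979,100 = $19,693,730.00. Interest = $5,091,954.00, so EBIT − I = $14,601,776.00.
Degree of total leverage = total CM / (EBIT − interest) = $28,672,830.00 / $14,601,776.00 = 1.9637.

1.96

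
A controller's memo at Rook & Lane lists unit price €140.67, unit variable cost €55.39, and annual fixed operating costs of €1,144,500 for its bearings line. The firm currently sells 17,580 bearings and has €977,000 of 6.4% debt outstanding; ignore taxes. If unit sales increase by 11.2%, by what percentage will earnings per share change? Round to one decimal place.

At 17,580 units, contribution = 17,580 × €85.28 = €1,499,222.40.
Operating income = contribution − fixed costs = €1,499,222.40 − €1,144,500 = €354,722.40.
After interest of €62,528.00, pre-tax earnings = €292,194.40.
Degree of combined leverage = contribution ÷ (EBIT − I) = €1,499,222.40 ÷ €292,194.40 = 5.1309.
%ΔEPS = DCL × %ΔSales = 5.1309 × +11.2% = +57.5%.

+57.5%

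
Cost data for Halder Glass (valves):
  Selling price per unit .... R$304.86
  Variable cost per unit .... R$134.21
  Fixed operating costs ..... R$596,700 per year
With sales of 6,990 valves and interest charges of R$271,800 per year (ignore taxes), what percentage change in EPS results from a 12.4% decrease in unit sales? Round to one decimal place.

-45.6%

Total contribution margin = 6,990 × R$170.65 = R$1,192,843.50.
Operating income = contribution − fixed costs = R$1,192,843.50 − R$596,700 = R$596,143.50.
Interest = R$271,800.00, so EBIT − I = R$324,343.50.
Degree of combined leverage = contribution ÷ (EBIT − I) = R$1,192,843.50 ÷ R$324,343.50 = 3.6777.
EPS therefore changes by 3.6777 × (-12.4%) = -45.6%.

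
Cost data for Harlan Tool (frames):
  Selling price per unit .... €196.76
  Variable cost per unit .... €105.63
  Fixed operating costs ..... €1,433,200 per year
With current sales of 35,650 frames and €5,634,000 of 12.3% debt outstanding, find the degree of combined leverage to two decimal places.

At 35,650 units, contribution = 35,650 × €91.13 = €3,248,784.50.
Subtracting fixed costs: EBIT = €3,248,784.50 − €1,433,200 = €1,815,584.50. Interest = €692,982.00, so EBIT − I = €1,122,602.50.
Degree of total leverage = total CM / (EBIT − interest) = €3,248,784.50 / €1,122,602.50 = 2.8940.

2.89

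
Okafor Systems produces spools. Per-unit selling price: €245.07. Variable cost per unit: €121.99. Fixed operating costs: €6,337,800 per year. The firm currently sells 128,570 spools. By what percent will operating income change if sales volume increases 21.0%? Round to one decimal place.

+35.0%

Contribution at this volume is 128,570 × €123.08 = €15,824,395.60.
EBIT = €15,824,395.60 − €6,337,800 = €9,486,595.60.
So DOL = total CM / EBIT = €15,824,395.60 / €9,486,595.60 = 1.6681.
So EBIT moves 1.6681 × (+21.0%) = +35.0%.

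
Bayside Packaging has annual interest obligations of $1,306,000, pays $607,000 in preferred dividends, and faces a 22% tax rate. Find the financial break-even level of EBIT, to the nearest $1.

Grossing the preferred dividend up to pre-tax terms: $607,000 / (1 − 0.22) = $778,205.13.
EPS = 0 when EBIT covers interest plus the pre-tax preferred burden: $1,306,000 + $778,205.13 = $2,084,205.13.

$2,084,205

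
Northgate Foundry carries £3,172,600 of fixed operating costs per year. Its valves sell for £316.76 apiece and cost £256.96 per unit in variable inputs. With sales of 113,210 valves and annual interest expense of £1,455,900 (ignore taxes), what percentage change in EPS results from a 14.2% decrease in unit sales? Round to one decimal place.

-44.9%

Total contribution margin = 113,210 × £59.80 = £6,769,958.00.
EBIT = £6,769,958.00 − £3,172,600 = £3,597,358.00.
Interest = £1,455,900.00, so EBIT − I = £2,141,458.00.
Degree of combined leverage = contribution ÷ (EBIT − I) = £6,769,958.00 ÷ £2,141,458.00 = 3.1614.
EPS therefore changes by 3.1614 × (-14.2%) = -44.9%.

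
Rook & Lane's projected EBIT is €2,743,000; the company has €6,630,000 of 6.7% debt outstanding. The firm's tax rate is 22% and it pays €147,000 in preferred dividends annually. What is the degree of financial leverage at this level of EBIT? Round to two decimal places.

Annual interest charges come to €444,210.00.
Pre-tax preferred-dividend burden = €147,000 ÷ (1 − 0.22) = €188,461.54.
DFL = EBIT ÷ [EBIT − I − D_p/(1−t)] = €2,743,000 ÷ [€2,743,000 − €444,210.00 − €188,461.54] = €2,743,000 ÷ €2,110,328.46 = 1.2998.

1.30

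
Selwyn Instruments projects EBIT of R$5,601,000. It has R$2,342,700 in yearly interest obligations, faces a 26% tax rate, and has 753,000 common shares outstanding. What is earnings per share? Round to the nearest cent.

Interest = R$2,342,700.00, so EBT = R$5,601,000 − R$2,342,700.00 = R$3,258,300.00.
After tax at 26%: net income = R$3,258,300.00 × 0.74 = R$2,411,142.00.
EPS = R$2,411,142.00 ÷ 753,000 = R$3.20.

R$3.20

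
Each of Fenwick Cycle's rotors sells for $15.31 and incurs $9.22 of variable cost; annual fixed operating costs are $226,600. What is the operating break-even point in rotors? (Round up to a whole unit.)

Unit CM = price − variable cost = $15.31 − $9.22 = $6.09.
Units to break even: $226,600 ÷ $6.09 = 37,208.54, rounded up to 37,209.

37,209 rotors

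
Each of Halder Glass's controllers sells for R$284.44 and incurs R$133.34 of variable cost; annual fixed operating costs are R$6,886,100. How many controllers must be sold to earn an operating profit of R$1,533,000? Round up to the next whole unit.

Unit CM = price − variable cost = R$284.44 − R$133.34 = R$151.10.
Units = (FC + target) / CM = (R$6,886,100 + R$1,533,000) / R$151.10 = 55,718.73, so 55,719 controllers.

55,719 controllers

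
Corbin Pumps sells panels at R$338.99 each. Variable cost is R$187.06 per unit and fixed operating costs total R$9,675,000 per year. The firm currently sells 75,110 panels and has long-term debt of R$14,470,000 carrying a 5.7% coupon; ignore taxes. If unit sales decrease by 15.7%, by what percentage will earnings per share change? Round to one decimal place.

Total contribution margin = 75,110 × R$151.93 = R$11,411,462.30.
Operating income = contribution − fixed costs = R$11,411,462.30 − R$9,675,000 = R$1,736,462.30.
Interest = R$824,790.00, so EBIT − I = R$911,672.30.
Degree of combined leverage = contribution ÷ (EBIT − I) = R$11,411,462.30 ÷ R$911,672.30 = 12.5171.
%ΔEPS = DCL × %ΔSales = 12.5171 × -15.7% = -196.5%.

-196.5%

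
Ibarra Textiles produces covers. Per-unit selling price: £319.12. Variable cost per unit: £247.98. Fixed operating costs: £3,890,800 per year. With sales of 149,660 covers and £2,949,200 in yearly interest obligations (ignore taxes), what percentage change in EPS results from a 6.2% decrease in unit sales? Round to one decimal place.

-17.3%

Contribution at this volume is 149,660 × £71.14 = £10,646,812.40.
EBIT = £10,646,812.40 − £3,890,800 = £6,756,012.40.
Interest = £2,949,200.00, so EBIT − I = £3,806,812.40.
Degree of combined leverage = contribution ÷ (EBIT − I) = £10,646,812.40 ÷ £3,806,812.40 = 2.7968.
EPS therefore changes by 2.7968 × (-6.2%) = -17.3%.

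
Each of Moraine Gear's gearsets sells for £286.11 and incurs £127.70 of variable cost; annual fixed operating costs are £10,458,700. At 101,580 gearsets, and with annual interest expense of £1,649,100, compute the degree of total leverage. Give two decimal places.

4.04

Contribution at this volume is 101,580 × £158.41 = £16,091,287.80.
Operating income = contribution − fixed costs = £16,091,287.80 − £10,458,700 = £5,632,587.80. Interest = £1,649,100.00.
DOL = £16,091,287.80 ÷ £5,632,587.80 = 2.8568; DFL = £5,632,587.80 ÷ £3,983,487.80 = 1.4140.
DCL = DOL × DFL = 2.8568 × 1.4140 = 4.0395.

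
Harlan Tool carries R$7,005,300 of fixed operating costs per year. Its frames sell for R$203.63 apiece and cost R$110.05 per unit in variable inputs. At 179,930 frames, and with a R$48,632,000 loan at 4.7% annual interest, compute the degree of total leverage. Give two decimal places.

At 179,930 units, contribution = 179,930 × R$93.58 = R$16,837,849.40.
Subtracting fixed costs: EBIT = R$16,837,849.40 − R$7,005,300 = R$9,832,549.40. Interest = R$2,285,704.00.
DOL = R$16,837,849.40 ÷ R$9,832,549.40 = 1.7125; DFL = R$9,832,549.40 ÷ R$7,546,845.40 = 1.3029.
DCL = DOL × DFL = 1.7125 × 1.3029 = 2.2312.

2.23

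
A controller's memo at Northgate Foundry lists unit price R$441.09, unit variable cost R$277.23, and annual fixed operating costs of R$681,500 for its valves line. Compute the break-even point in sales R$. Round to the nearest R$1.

Contribution margin per unit = R$441.09 − R$277.23 = R$163.86, a CM ratio of R$163.86 ÷ R$441.09 = 0.3715.
Break-even sales = FC ÷ CM ratio = R$681,500 × R$441.09 / R$163.86 = R$1,834,510.

R$1,834,510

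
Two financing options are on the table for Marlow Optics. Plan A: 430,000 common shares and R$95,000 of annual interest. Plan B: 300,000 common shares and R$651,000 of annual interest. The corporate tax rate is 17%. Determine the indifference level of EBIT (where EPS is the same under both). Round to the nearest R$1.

At indifference, (EBIT − 95,000)(1 − t)/430,000 = (EBIT − 651,000)(1 − t)/300,000.
Cancelling (1 − t) and cross-multiplying: 300,000·(EBIT − 95,000) = 430,000·(EBIT − 651,000).
EBIT × (430,000 − 300,000) = 651,000 × 430,000 − 95,000 × 300,000 = 251,430,000,000, so EBIT = 251,430,000,000 ÷ 130,000 = 1,934,076.92.

R$1,934,077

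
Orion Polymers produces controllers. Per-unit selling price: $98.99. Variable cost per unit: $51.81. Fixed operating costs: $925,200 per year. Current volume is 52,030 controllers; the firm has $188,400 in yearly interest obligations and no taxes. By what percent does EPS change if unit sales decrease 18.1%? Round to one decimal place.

-33.1%

Total contribution margin = 52,030 × $47.18 = $2,454,775.40.
Operating income = contribution − fixed costs = $2,454,775.40 − $925,200 = $1,529,575.40.
Interest = $188,400.00, so EBIT − I = $1,341,175.40.
Degree of combined leverage = contribution ÷ (EBIT − I) = $2,454,775.40 ÷ $1,341,175.40 = 1.8303.
%ΔEPS = DCL × %ΔSales = 1.8303 × -18.1% = -33.1%.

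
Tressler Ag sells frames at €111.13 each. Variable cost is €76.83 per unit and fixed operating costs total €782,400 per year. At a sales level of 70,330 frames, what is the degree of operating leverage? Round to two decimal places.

At 70,330 units, contribution = 70,330 × €34.30 = €2,412,319.00.
Subtracting fixed costs: EBIT = €2,412,319.00 − €782,400 = €1,629,919.00.
DOL = contribution ÷ EBIT = €2,412,319.00 ÷ €1,629,919.00 = 1.4800.

1.48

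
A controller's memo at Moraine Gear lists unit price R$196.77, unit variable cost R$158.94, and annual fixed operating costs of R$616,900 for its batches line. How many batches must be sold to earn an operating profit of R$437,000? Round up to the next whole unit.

Contribution margin per unit = R$196.77 − R$158.94 = R$37.83.
Units = (FC + target) / CM = (R$616,900 + R$437,000) / R$37.83 = 27,858.84, so 27,859 batches.

27,859 batches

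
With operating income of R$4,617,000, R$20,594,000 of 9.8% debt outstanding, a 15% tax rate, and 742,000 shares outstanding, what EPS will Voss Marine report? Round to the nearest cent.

Interest = R$2,018,212.00, so EBT = R$4,617,000 − R$2,018,212.00 = R$2,598,788.00.
Net income = R$2,598,788.00 × (1 − 0.15) = R$2,208,969.80.
EPS = R$2,208,969.80 ÷ 742,000 = R$2.98.

R$2.98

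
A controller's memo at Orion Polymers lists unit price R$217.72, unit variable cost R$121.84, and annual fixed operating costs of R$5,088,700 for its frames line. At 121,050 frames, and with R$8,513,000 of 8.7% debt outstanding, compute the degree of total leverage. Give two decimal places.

2.01

Contribution at this volume is 121,050 × R$95.88 = R$11,606,274.00.
EBIT = R$11,606,274.00 − R$5,088,700 = R$6,517,574.00. Interest = R$740,631.00.
DOL = R$11,606,274.00 ÷ R$6,517,574.00 = 1.7808; DFL = R$6,517,574.00 ÷ R$5,776,943.00 = 1.1282.
DCL = DOL × DFL = 1.7808 × 1.1282 = 2.0091.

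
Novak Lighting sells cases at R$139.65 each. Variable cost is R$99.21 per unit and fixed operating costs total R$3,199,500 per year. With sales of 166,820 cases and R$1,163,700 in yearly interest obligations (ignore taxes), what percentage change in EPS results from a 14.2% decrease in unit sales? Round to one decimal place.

At 166,820 units, contribution = 166,820 × R$40.44 = R$6,746,200.80.
EBIT = R$6,746,200.80 − R$3,199,500 = R$3,546,700.80.
Interest = R$1,163,700.00, so EBIT − I = R$2,383,000.80.
Degree of combined leverage = contribution ÷ (EBIT − I) = R$6,746,200.80 ÷ R$2,383,000.80 = 2.8310.
EPS therefore changes by 2.8310 × (-14.2%) = -40.2%.

-40.2%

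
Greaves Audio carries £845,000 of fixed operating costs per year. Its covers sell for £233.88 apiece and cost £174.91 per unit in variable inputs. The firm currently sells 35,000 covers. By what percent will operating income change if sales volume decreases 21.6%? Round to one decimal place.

Total contribution margin = 35,000 × £58.97 = £2,063,950.00.
Operating income = contribution − fixed costs = £2,063,950.00 − £845,000 = £1,218,950.00.
Degree of operating leverage = £2,063,950.00 / £1,218,950.00 = 1.6932.
So EBIT moves 1.6932 × (-21.6%) = -36.6%.

-36.6%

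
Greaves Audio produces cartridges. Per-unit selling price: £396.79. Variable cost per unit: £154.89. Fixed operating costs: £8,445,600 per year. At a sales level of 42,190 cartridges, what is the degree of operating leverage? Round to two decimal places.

5.80

Total contribution margin = 42,190 × £241.90 = £10,205,761.00.
Subtracting fixed costs: EBIT = £10,205,761.00 − £8,445,600 = £1,760,161.00.
So DOL = total CM / EBIT = £10,205,761.00 / £1,760,161.00 = 5.7982.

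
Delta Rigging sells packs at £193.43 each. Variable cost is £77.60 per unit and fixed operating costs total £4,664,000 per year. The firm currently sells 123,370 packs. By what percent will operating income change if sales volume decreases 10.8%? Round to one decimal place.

At 123,370 units, contribution = 123,370 × £115.83 = £14,289,947.10.
Operating income = contribution − fixed costs = £14,289,947.10 − £4,664,000 = £9,625,947.10.
Degree of operating leverage = £14,289,947.10 / £9,625,947.10 = 1.4845.
Operating income changes by 1.4845 × -10.8% = -16.0%.

-16.0%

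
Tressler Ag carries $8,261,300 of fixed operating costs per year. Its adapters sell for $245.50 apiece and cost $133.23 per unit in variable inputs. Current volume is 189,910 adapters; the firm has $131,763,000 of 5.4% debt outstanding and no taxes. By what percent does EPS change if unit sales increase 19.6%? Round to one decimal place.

+70.3%

Total contribution margin = 189,910 × $112.27 = $21,321,195.70.
EBIT = $21,321,195.70 − $8,261,300 = $13,059,895.70.
Interest = $7,115,202.00, so EBIT − I = $5,944,693.70.
Degree of combined leverage = contribution ÷ (EBIT − I) = $21,321,195.70 ÷ $5,944,693.70 = 3.5866.
EPS therefore changes by 3.5866 × (+19.6%) = +70.3%.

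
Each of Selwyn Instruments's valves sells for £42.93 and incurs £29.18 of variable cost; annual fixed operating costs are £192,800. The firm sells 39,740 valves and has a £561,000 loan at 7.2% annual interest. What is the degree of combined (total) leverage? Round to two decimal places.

1.74

At 39,740 units, contribution = 39,740 × £13.75 = £546,425.00.
Subtracting fixed costs: EBIT = £546,425.00 − £192,800 = £353,625.00. Interest = £40,392.00.
DOL = £546,425.00 ÷ £353,625.00 = 1.5452; DFL = £353,625.00 ÷ £313,233.00 = 1.1290.
DCL = DOL × DFL = 1.5452 × 1.1290 = 1.7445.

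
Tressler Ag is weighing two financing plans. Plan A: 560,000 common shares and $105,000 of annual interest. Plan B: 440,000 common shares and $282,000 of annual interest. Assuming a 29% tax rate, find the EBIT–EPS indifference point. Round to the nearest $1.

At indifference, (EBIT − 105,000)(1 − t)/560,000 = (EBIT − 282,000)(1 − t)/440,000.
Cancelling (1 − t) and cross-multiplying: 440,000·(EBIT − 105,000) = 560,000·(EBIT − 282,000).
EBIT × (560,000 − 440,000) = 282,000 × 560,000 − 105,000 × 440,000 = 111,720,000,000, so EBIT = 111,720,000,000 ÷ 120,000 = 931,000.00.

$931,000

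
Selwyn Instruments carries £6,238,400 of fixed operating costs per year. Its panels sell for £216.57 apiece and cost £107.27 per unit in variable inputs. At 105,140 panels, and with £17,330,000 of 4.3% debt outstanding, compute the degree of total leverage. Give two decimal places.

Total contribution margin = 105,140 × £109.30 = £11,491,802.00.
Operating income = contribution − fixed costs = £11,491,802.00 − £6,238,400 = £5,253,402.00. Interest = £745,190.00, so EBIT − I = £4,508,212.00.
Degree of total leverage = total CM / (EBIT − interest) = £11,491,802.00 / £4,508,212.00 = 2.5491.

2.55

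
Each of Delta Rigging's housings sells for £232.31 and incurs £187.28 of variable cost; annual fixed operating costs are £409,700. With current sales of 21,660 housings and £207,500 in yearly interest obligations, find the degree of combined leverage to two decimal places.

2.72

Contribution at this volume is 21,660 × £45.03 = £975,349.80.
EBIT = £975,349.80 − £409,700 = £565,649.80. Interest = £207,500.00.
DOL = £975,349.80 ÷ £565,649.80 = 1.7243; DFL = £565,649.80 ÷ £358,149.80 = 1.5794.
Combined leverage = 1.7243 × 1.5794 = 2.7234.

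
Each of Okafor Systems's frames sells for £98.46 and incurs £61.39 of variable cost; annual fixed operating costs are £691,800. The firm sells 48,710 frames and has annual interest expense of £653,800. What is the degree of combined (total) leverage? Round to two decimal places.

3.92

At 48,710 units, contribution = 48,710 × £37.07 = £1,805,679.70.
Subtracting fixed costs: EBIT = £1,805,679.70 − £691,800 = £1,113,879.70. Interest = £653,800.00, so EBIT − I = £460,079.70.
DCL = contribution ÷ (EBIT − I) = £1,805,679.70 ÷ £460,079.70 = 3.9247.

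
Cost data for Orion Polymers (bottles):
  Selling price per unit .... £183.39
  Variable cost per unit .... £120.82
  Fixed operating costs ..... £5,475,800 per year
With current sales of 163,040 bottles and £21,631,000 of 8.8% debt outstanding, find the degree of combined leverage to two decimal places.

At 163,040 units, contribution = 163,040 × £62.57 = £10,201,412.80.
EBIT = £10,201,412.80 − £5,475,800 = £4,725,612.80. Interest = £1,903,528.00, so EBIT − I = £2,822,084.80.
DCL = contribution ÷ (EBIT − I) = £10,201,412.80 ÷ £2,822,084.80 = 3.6148.

3.61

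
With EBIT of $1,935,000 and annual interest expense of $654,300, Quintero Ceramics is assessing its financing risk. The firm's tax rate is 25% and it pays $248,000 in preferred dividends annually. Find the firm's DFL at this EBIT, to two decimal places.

Interest = $654,300.00.
Pre-tax preferred-dividend burden = $248,000 ÷ (1 − 0.25) = $330,666.67.
DFL = EBIT ÷ [EBIT − I − D_p/(1−t)] = $1,935,000 ÷ [$1,935,000 − $654,300.00 − $330,666.67] = $1,935,000 ÷ $950,033.33 = 2.0368.

2.04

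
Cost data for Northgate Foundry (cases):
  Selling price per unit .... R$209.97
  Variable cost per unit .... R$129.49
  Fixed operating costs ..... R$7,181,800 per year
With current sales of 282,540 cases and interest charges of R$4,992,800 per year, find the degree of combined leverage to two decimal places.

2.15

Total contribution margin = 282,540 × R$80.48 = R$22,738,819.20.
Subtracting fixed costs: EBIT = R$22,738,819.20 − R$7,181,800 = R$15,557,019.20. Interest = R$4,992,800.00, so EBIT − I = R$10,564,219.20.
DCL = contribution ÷ (EBIT − I) = R$22,738,819.20 ÷ R$10,564,219.20 = 2.1524.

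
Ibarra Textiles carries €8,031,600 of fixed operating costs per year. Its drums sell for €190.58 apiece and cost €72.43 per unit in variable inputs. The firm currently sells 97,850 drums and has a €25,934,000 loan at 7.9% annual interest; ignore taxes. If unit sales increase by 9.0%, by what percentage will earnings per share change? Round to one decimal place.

Total contribution margin = 97,850 × €118.15 = €11,560,977.50.
Operating income = contribution − fixed costs = €11,560,977.50 − €8,031,600 = €3,529,377.50.
Interest = €2,048,786.00, so EBIT − I = €1,480,591.50.
Degree of combined leverage = contribution ÷ (EBIT − I) = €11,560,977.50 ÷ €1,480,591.50 = 7.8084.
%ΔEPS = DCL × %ΔSales = 7.8084 × +9.0% = +70.3%.

+70.3%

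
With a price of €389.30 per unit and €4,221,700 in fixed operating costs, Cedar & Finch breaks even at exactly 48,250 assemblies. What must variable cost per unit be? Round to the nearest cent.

Contribution per unit must be FC / Q = €4,221,700 / 48,250 = €87.4964.
Variable cost per unit = €389.30 − €87.4964 = €301.80.

€301.80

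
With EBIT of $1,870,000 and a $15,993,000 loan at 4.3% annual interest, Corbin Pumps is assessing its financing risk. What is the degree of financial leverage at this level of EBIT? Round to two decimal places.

Annual interest charges come to $687,699.00.
Degree of financial leverage = EBIT / (EBIT − interest) = $1,870,000 / $1,182,301.00 = 1.5817.

1.58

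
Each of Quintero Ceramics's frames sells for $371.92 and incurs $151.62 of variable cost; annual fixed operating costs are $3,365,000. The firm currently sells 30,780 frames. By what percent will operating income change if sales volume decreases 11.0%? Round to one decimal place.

Total contribution margin = 30,780 × $220.30 = $6,780,834.00.
Operating income = contribution − fixed costs = $6,780,834.00 − $3,365,000 = $3,415,834.00.
So DOL = total CM / EBIT = $6,780,834.00 / $3,415,834.00 = 1.9851.
%ΔEBIT = DOL × %ΔSales = 1.9851 × -11.0% = -21.8%.

-21.8%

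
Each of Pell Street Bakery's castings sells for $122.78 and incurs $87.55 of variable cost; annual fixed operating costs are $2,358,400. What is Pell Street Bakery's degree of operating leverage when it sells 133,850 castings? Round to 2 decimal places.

At 133,850 units, contribution = 133,850 × $35.23 = $4,715,535.50.
Subtracting fixed costs: EBIT = $4,715,535.50 − $2,358,400 = $2,357,135.50.
So DOL = total CM / EBIT = $4,715,535.50 / $2,357,135.50 = 2.0005.

2.00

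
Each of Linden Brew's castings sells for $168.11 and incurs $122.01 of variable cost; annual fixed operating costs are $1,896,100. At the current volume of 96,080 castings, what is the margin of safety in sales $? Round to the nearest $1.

Contribution margin per unit = $168.11 − $122.01 = $46.10. Break-even units = $1,896,100 ÷ $46.10 = 41,130.15; break-even revenue = 41,130.15 × $168.11 = $6,914,389.83.
Current sales = 96,080 × $168.11 = $16,152,008.80.
Margin of safety = $16,152,008.80 − $6,914,389.83 = $9,237,619.

$9,237,619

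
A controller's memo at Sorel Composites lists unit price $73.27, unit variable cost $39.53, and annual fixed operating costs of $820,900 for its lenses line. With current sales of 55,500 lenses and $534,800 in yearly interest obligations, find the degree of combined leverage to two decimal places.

At 55,500 units, contribution = 55,500 × $33.74 = $1,872,570.00.
EBIT = $1,872,570.00 − $820,900 = $1,051,670.00. Interest = $534,800.00.
DOL = $1,872,570.00 ÷ $1,051,670.00 = 1.7806; DFL = $1,051,670.00 ÷ $516,870.00 = 2.0347.
Combined leverage = 1.7806 × 2.0347 = 3.6230.

3.62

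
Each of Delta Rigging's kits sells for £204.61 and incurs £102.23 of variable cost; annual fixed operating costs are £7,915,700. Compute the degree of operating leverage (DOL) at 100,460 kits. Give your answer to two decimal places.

4.34

At 100,460 units, contribution = 100,460 × £102.38 = £10,285,094.80.
Operating income = contribution − fixed costs = £10,285,094.80 − £7,915,700 = £2,369,394.80.
So DOL = total CM / EBIT = £10,285,094.80 / £2,369,394.80 = 4.3408.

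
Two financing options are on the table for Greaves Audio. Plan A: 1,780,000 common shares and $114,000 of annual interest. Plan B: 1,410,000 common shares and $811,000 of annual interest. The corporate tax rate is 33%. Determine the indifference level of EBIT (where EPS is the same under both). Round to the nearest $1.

$3,467,135

At indifference, (EBIT − 114,000)(1 − t)/1,780,000 = (EBIT − 811,000)(1 − t)/1,410,000.
Cancelling (1 − t) and cross-multiplying: 1,410,000·(EBIT − 114,000) = 1,780,000·(EBIT − 811,000).
EBIT × (1,780,000 − 1,410,000) = 811,000 × 1,780,000 − 114,000 × 1,410,000 = 1,282,840,000,000, so EBIT = 1,282,840,000,000 ÷ 370,000 = 3,467,135.14.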